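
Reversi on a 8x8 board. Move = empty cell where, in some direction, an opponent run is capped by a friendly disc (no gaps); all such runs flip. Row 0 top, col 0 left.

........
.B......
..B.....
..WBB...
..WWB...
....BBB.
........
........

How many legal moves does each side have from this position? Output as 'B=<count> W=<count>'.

Answer: B=6 W=7

Derivation:
-- B to move --
(2,1): flips 2 -> legal
(2,3): no bracket -> illegal
(3,1): flips 1 -> legal
(4,1): flips 2 -> legal
(5,1): flips 1 -> legal
(5,2): flips 3 -> legal
(5,3): flips 1 -> legal
B mobility = 6
-- W to move --
(0,0): no bracket -> illegal
(0,1): no bracket -> illegal
(0,2): no bracket -> illegal
(1,0): no bracket -> illegal
(1,2): flips 1 -> legal
(1,3): no bracket -> illegal
(2,0): no bracket -> illegal
(2,1): no bracket -> illegal
(2,3): flips 1 -> legal
(2,4): flips 1 -> legal
(2,5): flips 1 -> legal
(3,1): no bracket -> illegal
(3,5): flips 2 -> legal
(4,5): flips 1 -> legal
(4,6): no bracket -> illegal
(4,7): no bracket -> illegal
(5,3): no bracket -> illegal
(5,7): no bracket -> illegal
(6,3): no bracket -> illegal
(6,4): no bracket -> illegal
(6,5): flips 1 -> legal
(6,6): no bracket -> illegal
(6,7): no bracket -> illegal
W mobility = 7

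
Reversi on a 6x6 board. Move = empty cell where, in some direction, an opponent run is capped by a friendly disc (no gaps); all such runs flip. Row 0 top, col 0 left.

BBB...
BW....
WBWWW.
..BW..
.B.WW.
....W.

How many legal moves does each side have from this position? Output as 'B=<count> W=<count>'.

Answer: B=6 W=3

Derivation:
-- B to move --
(1,2): flips 2 -> legal
(1,3): no bracket -> illegal
(1,4): flips 1 -> legal
(1,5): no bracket -> illegal
(2,5): flips 3 -> legal
(3,0): flips 1 -> legal
(3,1): no bracket -> illegal
(3,4): flips 1 -> legal
(3,5): no bracket -> illegal
(4,2): no bracket -> illegal
(4,5): no bracket -> illegal
(5,2): no bracket -> illegal
(5,3): no bracket -> illegal
(5,5): flips 4 -> legal
B mobility = 6
-- W to move --
(0,3): no bracket -> illegal
(1,2): no bracket -> illegal
(1,3): no bracket -> illegal
(3,0): no bracket -> illegal
(3,1): flips 2 -> legal
(4,0): no bracket -> illegal
(4,2): flips 1 -> legal
(5,0): flips 2 -> legal
(5,1): no bracket -> illegal
(5,2): no bracket -> illegal
W mobility = 3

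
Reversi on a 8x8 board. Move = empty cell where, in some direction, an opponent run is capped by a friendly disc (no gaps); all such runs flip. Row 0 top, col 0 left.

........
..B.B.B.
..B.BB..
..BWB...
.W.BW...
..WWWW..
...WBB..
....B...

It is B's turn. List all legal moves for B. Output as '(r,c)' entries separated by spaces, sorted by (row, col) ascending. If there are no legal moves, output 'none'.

Answer: (2,3) (3,0) (4,2) (4,5) (4,6) (5,0) (6,1) (6,2) (6,6) (7,3)

Derivation:
(2,3): flips 1 -> legal
(3,0): flips 3 -> legal
(3,1): no bracket -> illegal
(3,5): no bracket -> illegal
(4,0): no bracket -> illegal
(4,2): flips 2 -> legal
(4,5): flips 2 -> legal
(4,6): flips 1 -> legal
(5,0): flips 1 -> legal
(5,1): no bracket -> illegal
(5,6): no bracket -> illegal
(6,1): flips 1 -> legal
(6,2): flips 1 -> legal
(6,6): flips 3 -> legal
(7,2): no bracket -> illegal
(7,3): flips 2 -> legal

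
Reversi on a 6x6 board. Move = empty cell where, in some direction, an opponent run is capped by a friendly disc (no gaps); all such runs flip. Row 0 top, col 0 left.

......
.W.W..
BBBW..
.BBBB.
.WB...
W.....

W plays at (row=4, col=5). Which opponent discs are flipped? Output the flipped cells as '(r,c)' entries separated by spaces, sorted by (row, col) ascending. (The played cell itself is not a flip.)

Answer: (3,4)

Derivation:
Dir NW: opp run (3,4) capped by W -> flip
Dir N: first cell '.' (not opp) -> no flip
Dir NE: edge -> no flip
Dir W: first cell '.' (not opp) -> no flip
Dir E: edge -> no flip
Dir SW: first cell '.' (not opp) -> no flip
Dir S: first cell '.' (not opp) -> no flip
Dir SE: edge -> no flip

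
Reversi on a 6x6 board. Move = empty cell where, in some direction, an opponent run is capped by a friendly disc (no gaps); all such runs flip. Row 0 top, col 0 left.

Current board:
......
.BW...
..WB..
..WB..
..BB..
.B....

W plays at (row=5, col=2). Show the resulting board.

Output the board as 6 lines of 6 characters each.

Answer: ......
.BW...
..WB..
..WB..
..WB..
.BW...

Derivation:
Place W at (5,2); scan 8 dirs for brackets.
Dir NW: first cell '.' (not opp) -> no flip
Dir N: opp run (4,2) capped by W -> flip
Dir NE: opp run (4,3), next='.' -> no flip
Dir W: opp run (5,1), next='.' -> no flip
Dir E: first cell '.' (not opp) -> no flip
Dir SW: edge -> no flip
Dir S: edge -> no flip
Dir SE: edge -> no flip
All flips: (4,2)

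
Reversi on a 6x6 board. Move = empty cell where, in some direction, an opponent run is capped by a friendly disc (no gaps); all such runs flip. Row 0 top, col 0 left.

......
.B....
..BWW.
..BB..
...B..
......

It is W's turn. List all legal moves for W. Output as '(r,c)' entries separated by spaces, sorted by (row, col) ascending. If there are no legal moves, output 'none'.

(0,0): no bracket -> illegal
(0,1): no bracket -> illegal
(0,2): no bracket -> illegal
(1,0): no bracket -> illegal
(1,2): no bracket -> illegal
(1,3): no bracket -> illegal
(2,0): no bracket -> illegal
(2,1): flips 1 -> legal
(3,1): no bracket -> illegal
(3,4): no bracket -> illegal
(4,1): flips 1 -> legal
(4,2): flips 1 -> legal
(4,4): no bracket -> illegal
(5,2): no bracket -> illegal
(5,3): flips 2 -> legal
(5,4): no bracket -> illegal

Answer: (2,1) (4,1) (4,2) (5,3)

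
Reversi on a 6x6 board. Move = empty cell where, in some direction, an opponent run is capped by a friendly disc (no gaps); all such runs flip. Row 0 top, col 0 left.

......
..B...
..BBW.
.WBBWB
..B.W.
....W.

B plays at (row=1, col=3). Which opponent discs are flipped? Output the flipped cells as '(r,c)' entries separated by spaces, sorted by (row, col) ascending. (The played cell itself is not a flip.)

Dir NW: first cell '.' (not opp) -> no flip
Dir N: first cell '.' (not opp) -> no flip
Dir NE: first cell '.' (not opp) -> no flip
Dir W: first cell 'B' (not opp) -> no flip
Dir E: first cell '.' (not opp) -> no flip
Dir SW: first cell 'B' (not opp) -> no flip
Dir S: first cell 'B' (not opp) -> no flip
Dir SE: opp run (2,4) capped by B -> flip

Answer: (2,4)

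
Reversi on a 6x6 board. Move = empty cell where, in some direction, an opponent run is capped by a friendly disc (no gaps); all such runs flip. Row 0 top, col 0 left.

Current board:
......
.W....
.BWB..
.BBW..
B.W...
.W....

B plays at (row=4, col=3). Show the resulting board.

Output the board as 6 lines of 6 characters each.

Place B at (4,3); scan 8 dirs for brackets.
Dir NW: first cell 'B' (not opp) -> no flip
Dir N: opp run (3,3) capped by B -> flip
Dir NE: first cell '.' (not opp) -> no flip
Dir W: opp run (4,2), next='.' -> no flip
Dir E: first cell '.' (not opp) -> no flip
Dir SW: first cell '.' (not opp) -> no flip
Dir S: first cell '.' (not opp) -> no flip
Dir SE: first cell '.' (not opp) -> no flip
All flips: (3,3)

Answer: ......
.W....
.BWB..
.BBB..
B.WB..
.W....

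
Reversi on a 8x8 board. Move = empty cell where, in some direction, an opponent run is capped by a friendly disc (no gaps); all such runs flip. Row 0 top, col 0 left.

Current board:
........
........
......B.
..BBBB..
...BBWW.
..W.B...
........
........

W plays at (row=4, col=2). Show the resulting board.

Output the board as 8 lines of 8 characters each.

Place W at (4,2); scan 8 dirs for brackets.
Dir NW: first cell '.' (not opp) -> no flip
Dir N: opp run (3,2), next='.' -> no flip
Dir NE: opp run (3,3), next='.' -> no flip
Dir W: first cell '.' (not opp) -> no flip
Dir E: opp run (4,3) (4,4) capped by W -> flip
Dir SW: first cell '.' (not opp) -> no flip
Dir S: first cell 'W' (not opp) -> no flip
Dir SE: first cell '.' (not opp) -> no flip
All flips: (4,3) (4,4)

Answer: ........
........
......B.
..BBBB..
..WWWWW.
..W.B...
........
........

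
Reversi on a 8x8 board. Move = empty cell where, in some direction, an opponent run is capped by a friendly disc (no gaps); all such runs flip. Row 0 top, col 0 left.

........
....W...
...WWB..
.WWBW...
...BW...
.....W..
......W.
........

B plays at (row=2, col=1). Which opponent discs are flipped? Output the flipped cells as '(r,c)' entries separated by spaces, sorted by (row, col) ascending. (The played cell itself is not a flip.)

Dir NW: first cell '.' (not opp) -> no flip
Dir N: first cell '.' (not opp) -> no flip
Dir NE: first cell '.' (not opp) -> no flip
Dir W: first cell '.' (not opp) -> no flip
Dir E: first cell '.' (not opp) -> no flip
Dir SW: first cell '.' (not opp) -> no flip
Dir S: opp run (3,1), next='.' -> no flip
Dir SE: opp run (3,2) capped by B -> flip

Answer: (3,2)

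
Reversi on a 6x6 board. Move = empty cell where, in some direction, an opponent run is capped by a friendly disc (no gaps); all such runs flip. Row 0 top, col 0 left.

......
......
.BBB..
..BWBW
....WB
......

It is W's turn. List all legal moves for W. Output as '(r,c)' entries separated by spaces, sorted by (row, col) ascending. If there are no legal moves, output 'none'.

Answer: (1,1) (1,3) (2,4) (3,1) (5,5)

Derivation:
(1,0): no bracket -> illegal
(1,1): flips 1 -> legal
(1,2): no bracket -> illegal
(1,3): flips 1 -> legal
(1,4): no bracket -> illegal
(2,0): no bracket -> illegal
(2,4): flips 1 -> legal
(2,5): no bracket -> illegal
(3,0): no bracket -> illegal
(3,1): flips 1 -> legal
(4,1): no bracket -> illegal
(4,2): no bracket -> illegal
(4,3): no bracket -> illegal
(5,4): no bracket -> illegal
(5,5): flips 1 -> legal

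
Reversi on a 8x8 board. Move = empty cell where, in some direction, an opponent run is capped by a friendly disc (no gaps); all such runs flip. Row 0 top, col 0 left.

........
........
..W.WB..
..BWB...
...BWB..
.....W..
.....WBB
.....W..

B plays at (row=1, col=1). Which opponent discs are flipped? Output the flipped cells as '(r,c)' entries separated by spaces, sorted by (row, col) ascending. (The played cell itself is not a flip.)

Answer: (2,2) (3,3) (4,4) (5,5)

Derivation:
Dir NW: first cell '.' (not opp) -> no flip
Dir N: first cell '.' (not opp) -> no flip
Dir NE: first cell '.' (not opp) -> no flip
Dir W: first cell '.' (not opp) -> no flip
Dir E: first cell '.' (not opp) -> no flip
Dir SW: first cell '.' (not opp) -> no flip
Dir S: first cell '.' (not opp) -> no flip
Dir SE: opp run (2,2) (3,3) (4,4) (5,5) capped by B -> flip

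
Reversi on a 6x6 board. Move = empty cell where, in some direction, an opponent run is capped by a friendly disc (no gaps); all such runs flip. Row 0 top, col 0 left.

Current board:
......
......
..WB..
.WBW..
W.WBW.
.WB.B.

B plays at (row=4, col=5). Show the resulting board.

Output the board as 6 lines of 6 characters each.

Place B at (4,5); scan 8 dirs for brackets.
Dir NW: first cell '.' (not opp) -> no flip
Dir N: first cell '.' (not opp) -> no flip
Dir NE: edge -> no flip
Dir W: opp run (4,4) capped by B -> flip
Dir E: edge -> no flip
Dir SW: first cell 'B' (not opp) -> no flip
Dir S: first cell '.' (not opp) -> no flip
Dir SE: edge -> no flip
All flips: (4,4)

Answer: ......
......
..WB..
.WBW..
W.WBBB
.WB.B.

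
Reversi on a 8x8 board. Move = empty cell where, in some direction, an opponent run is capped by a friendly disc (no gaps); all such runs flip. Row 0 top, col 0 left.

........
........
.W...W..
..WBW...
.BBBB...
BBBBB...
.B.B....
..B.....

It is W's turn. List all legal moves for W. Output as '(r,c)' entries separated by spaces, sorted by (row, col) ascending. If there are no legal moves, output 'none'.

(2,2): no bracket -> illegal
(2,3): no bracket -> illegal
(2,4): no bracket -> illegal
(3,0): no bracket -> illegal
(3,1): no bracket -> illegal
(3,5): no bracket -> illegal
(4,0): no bracket -> illegal
(4,5): no bracket -> illegal
(5,5): no bracket -> illegal
(6,0): no bracket -> illegal
(6,2): flips 2 -> legal
(6,4): flips 2 -> legal
(6,5): flips 2 -> legal
(7,0): flips 3 -> legal
(7,1): no bracket -> illegal
(7,3): no bracket -> illegal
(7,4): no bracket -> illegal

Answer: (6,2) (6,4) (6,5) (7,0)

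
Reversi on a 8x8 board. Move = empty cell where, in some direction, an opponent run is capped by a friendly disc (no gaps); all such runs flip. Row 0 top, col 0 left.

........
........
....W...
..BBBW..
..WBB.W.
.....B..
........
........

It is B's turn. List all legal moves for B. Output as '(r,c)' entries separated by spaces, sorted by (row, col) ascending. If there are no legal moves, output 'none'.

(1,3): no bracket -> illegal
(1,4): flips 1 -> legal
(1,5): flips 1 -> legal
(2,3): no bracket -> illegal
(2,5): no bracket -> illegal
(2,6): flips 1 -> legal
(3,1): no bracket -> illegal
(3,6): flips 1 -> legal
(3,7): flips 1 -> legal
(4,1): flips 1 -> legal
(4,5): no bracket -> illegal
(4,7): no bracket -> illegal
(5,1): flips 1 -> legal
(5,2): flips 1 -> legal
(5,3): no bracket -> illegal
(5,6): no bracket -> illegal
(5,7): no bracket -> illegal

Answer: (1,4) (1,5) (2,6) (3,6) (3,7) (4,1) (5,1) (5,2)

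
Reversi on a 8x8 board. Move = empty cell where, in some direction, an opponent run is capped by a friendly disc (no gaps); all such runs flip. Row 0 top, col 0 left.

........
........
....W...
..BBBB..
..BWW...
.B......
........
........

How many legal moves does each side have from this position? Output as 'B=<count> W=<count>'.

-- B to move --
(1,3): flips 1 -> legal
(1,4): flips 1 -> legal
(1,5): flips 1 -> legal
(2,3): no bracket -> illegal
(2,5): no bracket -> illegal
(4,5): flips 2 -> legal
(5,2): flips 1 -> legal
(5,3): flips 2 -> legal
(5,4): flips 2 -> legal
(5,5): flips 1 -> legal
B mobility = 8
-- W to move --
(2,1): flips 1 -> legal
(2,2): flips 1 -> legal
(2,3): flips 1 -> legal
(2,5): flips 1 -> legal
(2,6): flips 1 -> legal
(3,1): no bracket -> illegal
(3,6): no bracket -> illegal
(4,0): no bracket -> illegal
(4,1): flips 1 -> legal
(4,5): no bracket -> illegal
(4,6): flips 1 -> legal
(5,0): no bracket -> illegal
(5,2): no bracket -> illegal
(5,3): no bracket -> illegal
(6,0): flips 3 -> legal
(6,1): no bracket -> illegal
(6,2): no bracket -> illegal
W mobility = 8

Answer: B=8 W=8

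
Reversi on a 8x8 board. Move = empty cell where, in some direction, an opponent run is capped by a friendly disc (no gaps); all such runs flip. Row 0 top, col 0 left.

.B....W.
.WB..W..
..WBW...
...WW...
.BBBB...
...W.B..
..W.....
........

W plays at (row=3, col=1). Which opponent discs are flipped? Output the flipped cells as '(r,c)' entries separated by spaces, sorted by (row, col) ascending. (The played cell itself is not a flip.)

Answer: (4,2)

Derivation:
Dir NW: first cell '.' (not opp) -> no flip
Dir N: first cell '.' (not opp) -> no flip
Dir NE: first cell 'W' (not opp) -> no flip
Dir W: first cell '.' (not opp) -> no flip
Dir E: first cell '.' (not opp) -> no flip
Dir SW: first cell '.' (not opp) -> no flip
Dir S: opp run (4,1), next='.' -> no flip
Dir SE: opp run (4,2) capped by W -> flip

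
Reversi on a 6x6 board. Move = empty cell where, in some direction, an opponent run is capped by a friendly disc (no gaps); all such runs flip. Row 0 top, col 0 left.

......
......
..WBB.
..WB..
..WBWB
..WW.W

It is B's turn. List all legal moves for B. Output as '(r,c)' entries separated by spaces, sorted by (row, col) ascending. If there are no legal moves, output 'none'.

Answer: (1,1) (2,1) (3,1) (4,1) (5,1)

Derivation:
(1,1): flips 1 -> legal
(1,2): no bracket -> illegal
(1,3): no bracket -> illegal
(2,1): flips 2 -> legal
(3,1): flips 1 -> legal
(3,4): no bracket -> illegal
(3,5): no bracket -> illegal
(4,1): flips 2 -> legal
(5,1): flips 1 -> legal
(5,4): no bracket -> illegal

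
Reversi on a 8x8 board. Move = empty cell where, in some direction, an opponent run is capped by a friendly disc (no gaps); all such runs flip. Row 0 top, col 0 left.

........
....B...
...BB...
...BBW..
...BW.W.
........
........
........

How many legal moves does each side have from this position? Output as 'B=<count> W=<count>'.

-- B to move --
(2,5): no bracket -> illegal
(2,6): no bracket -> illegal
(3,6): flips 1 -> legal
(3,7): no bracket -> illegal
(4,5): flips 1 -> legal
(4,7): no bracket -> illegal
(5,3): no bracket -> illegal
(5,4): flips 1 -> legal
(5,5): flips 1 -> legal
(5,6): no bracket -> illegal
(5,7): flips 2 -> legal
B mobility = 5
-- W to move --
(0,3): no bracket -> illegal
(0,4): flips 3 -> legal
(0,5): no bracket -> illegal
(1,2): no bracket -> illegal
(1,3): flips 1 -> legal
(1,5): no bracket -> illegal
(2,2): flips 1 -> legal
(2,5): no bracket -> illegal
(3,2): flips 2 -> legal
(4,2): flips 1 -> legal
(4,5): no bracket -> illegal
(5,2): no bracket -> illegal
(5,3): no bracket -> illegal
(5,4): no bracket -> illegal
W mobility = 5

Answer: B=5 W=5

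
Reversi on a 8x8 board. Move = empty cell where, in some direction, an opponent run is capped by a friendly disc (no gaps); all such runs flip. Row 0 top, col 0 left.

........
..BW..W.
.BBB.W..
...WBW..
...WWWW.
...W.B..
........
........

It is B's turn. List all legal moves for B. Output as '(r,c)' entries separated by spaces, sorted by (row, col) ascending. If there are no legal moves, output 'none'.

Answer: (0,3) (0,4) (0,7) (1,4) (1,5) (3,2) (3,6) (3,7) (5,2) (5,4) (5,6) (6,3)

Derivation:
(0,2): no bracket -> illegal
(0,3): flips 1 -> legal
(0,4): flips 1 -> legal
(0,5): no bracket -> illegal
(0,6): no bracket -> illegal
(0,7): flips 2 -> legal
(1,4): flips 1 -> legal
(1,5): flips 3 -> legal
(1,7): no bracket -> illegal
(2,4): no bracket -> illegal
(2,6): no bracket -> illegal
(2,7): no bracket -> illegal
(3,2): flips 1 -> legal
(3,6): flips 1 -> legal
(3,7): flips 1 -> legal
(4,2): no bracket -> illegal
(4,7): no bracket -> illegal
(5,2): flips 1 -> legal
(5,4): flips 1 -> legal
(5,6): flips 1 -> legal
(5,7): no bracket -> illegal
(6,2): no bracket -> illegal
(6,3): flips 3 -> legal
(6,4): no bracket -> illegal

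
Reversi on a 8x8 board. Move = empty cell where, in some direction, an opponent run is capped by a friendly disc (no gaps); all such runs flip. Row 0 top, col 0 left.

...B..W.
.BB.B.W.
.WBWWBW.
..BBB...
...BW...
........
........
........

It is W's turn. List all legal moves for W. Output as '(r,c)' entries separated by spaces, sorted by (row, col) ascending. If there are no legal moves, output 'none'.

Answer: (0,0) (0,1) (0,4) (0,5) (4,1) (4,2) (4,5) (5,2) (5,3) (5,4)

Derivation:
(0,0): flips 3 -> legal
(0,1): flips 2 -> legal
(0,2): no bracket -> illegal
(0,4): flips 1 -> legal
(0,5): flips 1 -> legal
(1,0): no bracket -> illegal
(1,3): no bracket -> illegal
(1,5): no bracket -> illegal
(2,0): no bracket -> illegal
(3,1): no bracket -> illegal
(3,5): no bracket -> illegal
(3,6): no bracket -> illegal
(4,1): flips 1 -> legal
(4,2): flips 2 -> legal
(4,5): flips 1 -> legal
(5,2): flips 3 -> legal
(5,3): flips 2 -> legal
(5,4): flips 2 -> legal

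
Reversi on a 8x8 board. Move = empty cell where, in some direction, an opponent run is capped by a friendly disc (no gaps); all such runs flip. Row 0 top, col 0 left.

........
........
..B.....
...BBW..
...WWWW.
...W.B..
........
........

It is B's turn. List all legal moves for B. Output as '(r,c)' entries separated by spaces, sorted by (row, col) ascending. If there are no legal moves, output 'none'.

(2,4): no bracket -> illegal
(2,5): flips 2 -> legal
(2,6): no bracket -> illegal
(3,2): no bracket -> illegal
(3,6): flips 1 -> legal
(3,7): flips 1 -> legal
(4,2): no bracket -> illegal
(4,7): no bracket -> illegal
(5,2): flips 1 -> legal
(5,4): flips 1 -> legal
(5,6): flips 1 -> legal
(5,7): no bracket -> illegal
(6,2): no bracket -> illegal
(6,3): flips 2 -> legal
(6,4): no bracket -> illegal

Answer: (2,5) (3,6) (3,7) (5,2) (5,4) (5,6) (6,3)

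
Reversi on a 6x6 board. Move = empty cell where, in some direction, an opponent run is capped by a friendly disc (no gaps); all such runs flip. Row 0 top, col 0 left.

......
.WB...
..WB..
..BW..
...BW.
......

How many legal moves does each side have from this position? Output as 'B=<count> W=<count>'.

Answer: B=4 W=6

Derivation:
-- B to move --
(0,0): no bracket -> illegal
(0,1): no bracket -> illegal
(0,2): no bracket -> illegal
(1,0): flips 1 -> legal
(1,3): no bracket -> illegal
(2,0): no bracket -> illegal
(2,1): flips 1 -> legal
(2,4): no bracket -> illegal
(3,1): no bracket -> illegal
(3,4): flips 1 -> legal
(3,5): no bracket -> illegal
(4,2): no bracket -> illegal
(4,5): flips 1 -> legal
(5,3): no bracket -> illegal
(5,4): no bracket -> illegal
(5,5): no bracket -> illegal
B mobility = 4
-- W to move --
(0,1): no bracket -> illegal
(0,2): flips 1 -> legal
(0,3): no bracket -> illegal
(1,3): flips 2 -> legal
(1,4): no bracket -> illegal
(2,1): no bracket -> illegal
(2,4): flips 1 -> legal
(3,1): flips 1 -> legal
(3,4): no bracket -> illegal
(4,1): no bracket -> illegal
(4,2): flips 2 -> legal
(5,2): no bracket -> illegal
(5,3): flips 1 -> legal
(5,4): no bracket -> illegal
W mobility = 6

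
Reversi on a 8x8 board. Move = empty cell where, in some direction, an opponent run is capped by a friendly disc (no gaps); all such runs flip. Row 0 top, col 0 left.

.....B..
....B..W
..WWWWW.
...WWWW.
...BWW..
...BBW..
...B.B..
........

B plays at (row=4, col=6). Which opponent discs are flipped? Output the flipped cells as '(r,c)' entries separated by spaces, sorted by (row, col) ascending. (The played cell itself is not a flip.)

Answer: (4,4) (4,5)

Derivation:
Dir NW: opp run (3,5) (2,4), next='.' -> no flip
Dir N: opp run (3,6) (2,6), next='.' -> no flip
Dir NE: first cell '.' (not opp) -> no flip
Dir W: opp run (4,5) (4,4) capped by B -> flip
Dir E: first cell '.' (not opp) -> no flip
Dir SW: opp run (5,5), next='.' -> no flip
Dir S: first cell '.' (not opp) -> no flip
Dir SE: first cell '.' (not opp) -> no flip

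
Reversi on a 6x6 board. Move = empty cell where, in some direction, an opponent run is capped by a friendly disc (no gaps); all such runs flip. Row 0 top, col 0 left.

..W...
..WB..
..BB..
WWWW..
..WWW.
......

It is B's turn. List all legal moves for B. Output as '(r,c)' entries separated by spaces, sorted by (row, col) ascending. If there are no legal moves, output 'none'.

Answer: (0,1) (1,1) (4,0) (4,1) (5,2) (5,3) (5,5)

Derivation:
(0,1): flips 1 -> legal
(0,3): no bracket -> illegal
(1,1): flips 1 -> legal
(2,0): no bracket -> illegal
(2,1): no bracket -> illegal
(2,4): no bracket -> illegal
(3,4): no bracket -> illegal
(3,5): no bracket -> illegal
(4,0): flips 1 -> legal
(4,1): flips 1 -> legal
(4,5): no bracket -> illegal
(5,1): no bracket -> illegal
(5,2): flips 2 -> legal
(5,3): flips 2 -> legal
(5,4): no bracket -> illegal
(5,5): flips 2 -> legal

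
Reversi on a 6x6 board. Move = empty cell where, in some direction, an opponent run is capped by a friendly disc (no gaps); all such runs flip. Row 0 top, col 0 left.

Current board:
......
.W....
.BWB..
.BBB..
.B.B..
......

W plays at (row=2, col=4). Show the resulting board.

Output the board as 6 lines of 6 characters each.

Place W at (2,4); scan 8 dirs for brackets.
Dir NW: first cell '.' (not opp) -> no flip
Dir N: first cell '.' (not opp) -> no flip
Dir NE: first cell '.' (not opp) -> no flip
Dir W: opp run (2,3) capped by W -> flip
Dir E: first cell '.' (not opp) -> no flip
Dir SW: opp run (3,3), next='.' -> no flip
Dir S: first cell '.' (not opp) -> no flip
Dir SE: first cell '.' (not opp) -> no flip
All flips: (2,3)

Answer: ......
.W....
.BWWW.
.BBB..
.B.B..
......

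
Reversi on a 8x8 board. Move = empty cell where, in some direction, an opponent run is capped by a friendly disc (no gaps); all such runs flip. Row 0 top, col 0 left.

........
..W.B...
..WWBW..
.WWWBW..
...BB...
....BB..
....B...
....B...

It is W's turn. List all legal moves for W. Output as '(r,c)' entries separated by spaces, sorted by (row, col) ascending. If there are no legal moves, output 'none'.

(0,3): flips 1 -> legal
(0,4): no bracket -> illegal
(0,5): flips 1 -> legal
(1,3): flips 1 -> legal
(1,5): flips 1 -> legal
(4,2): no bracket -> illegal
(4,5): flips 1 -> legal
(4,6): no bracket -> illegal
(5,2): flips 2 -> legal
(5,3): flips 2 -> legal
(5,6): no bracket -> illegal
(6,3): no bracket -> illegal
(6,5): flips 2 -> legal
(6,6): flips 2 -> legal
(7,3): no bracket -> illegal
(7,5): no bracket -> illegal

Answer: (0,3) (0,5) (1,3) (1,5) (4,5) (5,2) (5,3) (6,5) (6,6)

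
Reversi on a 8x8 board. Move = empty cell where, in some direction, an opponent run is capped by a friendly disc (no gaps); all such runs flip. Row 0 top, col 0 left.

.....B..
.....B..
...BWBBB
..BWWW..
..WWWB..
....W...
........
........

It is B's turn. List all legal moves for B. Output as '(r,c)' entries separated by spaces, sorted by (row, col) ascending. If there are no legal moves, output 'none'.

(1,3): no bracket -> illegal
(1,4): no bracket -> illegal
(2,2): no bracket -> illegal
(3,1): no bracket -> illegal
(3,6): flips 3 -> legal
(4,1): flips 3 -> legal
(4,6): no bracket -> illegal
(5,1): flips 3 -> legal
(5,2): flips 3 -> legal
(5,3): flips 4 -> legal
(5,5): no bracket -> illegal
(6,3): flips 1 -> legal
(6,4): no bracket -> illegal
(6,5): flips 2 -> legal

Answer: (3,6) (4,1) (5,1) (5,2) (5,3) (6,3) (6,5)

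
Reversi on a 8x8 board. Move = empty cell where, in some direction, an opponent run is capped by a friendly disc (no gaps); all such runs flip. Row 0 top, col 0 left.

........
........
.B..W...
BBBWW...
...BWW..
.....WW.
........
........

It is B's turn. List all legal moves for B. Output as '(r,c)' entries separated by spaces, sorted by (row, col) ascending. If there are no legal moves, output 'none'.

(1,3): no bracket -> illegal
(1,4): no bracket -> illegal
(1,5): no bracket -> illegal
(2,2): no bracket -> illegal
(2,3): flips 1 -> legal
(2,5): flips 1 -> legal
(3,5): flips 2 -> legal
(3,6): no bracket -> illegal
(4,2): no bracket -> illegal
(4,6): flips 2 -> legal
(4,7): no bracket -> illegal
(5,3): no bracket -> illegal
(5,4): no bracket -> illegal
(5,7): no bracket -> illegal
(6,4): no bracket -> illegal
(6,5): no bracket -> illegal
(6,6): no bracket -> illegal
(6,7): no bracket -> illegal

Answer: (2,3) (2,5) (3,5) (4,6)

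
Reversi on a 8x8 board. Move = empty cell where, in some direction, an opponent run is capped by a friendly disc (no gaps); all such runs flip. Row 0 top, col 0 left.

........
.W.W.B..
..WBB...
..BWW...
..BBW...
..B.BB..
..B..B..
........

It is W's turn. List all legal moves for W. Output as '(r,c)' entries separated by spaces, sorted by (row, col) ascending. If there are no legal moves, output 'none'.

Answer: (0,6) (1,2) (1,4) (2,5) (3,1) (3,5) (4,1) (5,1) (5,3) (6,1) (6,4) (6,6) (7,2)

Derivation:
(0,4): no bracket -> illegal
(0,5): no bracket -> illegal
(0,6): flips 2 -> legal
(1,2): flips 1 -> legal
(1,4): flips 1 -> legal
(1,6): no bracket -> illegal
(2,1): no bracket -> illegal
(2,5): flips 2 -> legal
(2,6): no bracket -> illegal
(3,1): flips 1 -> legal
(3,5): flips 1 -> legal
(4,1): flips 2 -> legal
(4,5): no bracket -> illegal
(4,6): no bracket -> illegal
(5,1): flips 1 -> legal
(5,3): flips 1 -> legal
(5,6): no bracket -> illegal
(6,1): flips 2 -> legal
(6,3): no bracket -> illegal
(6,4): flips 1 -> legal
(6,6): flips 1 -> legal
(7,1): no bracket -> illegal
(7,2): flips 4 -> legal
(7,3): no bracket -> illegal
(7,4): no bracket -> illegal
(7,5): no bracket -> illegal
(7,6): no bracket -> illegal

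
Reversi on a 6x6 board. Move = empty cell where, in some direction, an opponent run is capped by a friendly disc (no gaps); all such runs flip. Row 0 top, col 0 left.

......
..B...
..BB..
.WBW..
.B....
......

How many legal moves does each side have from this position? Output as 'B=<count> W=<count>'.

-- B to move --
(2,0): no bracket -> illegal
(2,1): flips 1 -> legal
(2,4): no bracket -> illegal
(3,0): flips 1 -> legal
(3,4): flips 1 -> legal
(4,0): flips 1 -> legal
(4,2): no bracket -> illegal
(4,3): flips 1 -> legal
(4,4): flips 1 -> legal
B mobility = 6
-- W to move --
(0,1): no bracket -> illegal
(0,2): no bracket -> illegal
(0,3): no bracket -> illegal
(1,1): flips 1 -> legal
(1,3): flips 2 -> legal
(1,4): no bracket -> illegal
(2,1): no bracket -> illegal
(2,4): no bracket -> illegal
(3,0): no bracket -> illegal
(3,4): no bracket -> illegal
(4,0): no bracket -> illegal
(4,2): no bracket -> illegal
(4,3): no bracket -> illegal
(5,0): no bracket -> illegal
(5,1): flips 1 -> legal
(5,2): no bracket -> illegal
W mobility = 3

Answer: B=6 W=3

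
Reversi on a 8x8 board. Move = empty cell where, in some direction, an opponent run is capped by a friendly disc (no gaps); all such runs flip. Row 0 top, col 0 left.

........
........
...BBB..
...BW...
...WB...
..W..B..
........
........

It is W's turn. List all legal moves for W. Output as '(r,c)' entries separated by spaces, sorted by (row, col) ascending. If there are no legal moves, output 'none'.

Answer: (1,2) (1,3) (1,4) (1,6) (3,2) (4,5) (5,4)

Derivation:
(1,2): flips 1 -> legal
(1,3): flips 2 -> legal
(1,4): flips 1 -> legal
(1,5): no bracket -> illegal
(1,6): flips 1 -> legal
(2,2): no bracket -> illegal
(2,6): no bracket -> illegal
(3,2): flips 1 -> legal
(3,5): no bracket -> illegal
(3,6): no bracket -> illegal
(4,2): no bracket -> illegal
(4,5): flips 1 -> legal
(4,6): no bracket -> illegal
(5,3): no bracket -> illegal
(5,4): flips 1 -> legal
(5,6): no bracket -> illegal
(6,4): no bracket -> illegal
(6,5): no bracket -> illegal
(6,6): no bracket -> illegal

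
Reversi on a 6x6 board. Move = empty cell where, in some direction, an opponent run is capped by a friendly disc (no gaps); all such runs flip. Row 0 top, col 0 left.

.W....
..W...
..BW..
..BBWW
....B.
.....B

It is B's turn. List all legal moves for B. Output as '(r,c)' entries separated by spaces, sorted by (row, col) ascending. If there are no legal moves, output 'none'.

Answer: (0,2) (1,3) (1,4) (2,4)

Derivation:
(0,0): no bracket -> illegal
(0,2): flips 1 -> legal
(0,3): no bracket -> illegal
(1,0): no bracket -> illegal
(1,1): no bracket -> illegal
(1,3): flips 1 -> legal
(1,4): flips 1 -> legal
(2,1): no bracket -> illegal
(2,4): flips 2 -> legal
(2,5): no bracket -> illegal
(4,3): no bracket -> illegal
(4,5): no bracket -> illegal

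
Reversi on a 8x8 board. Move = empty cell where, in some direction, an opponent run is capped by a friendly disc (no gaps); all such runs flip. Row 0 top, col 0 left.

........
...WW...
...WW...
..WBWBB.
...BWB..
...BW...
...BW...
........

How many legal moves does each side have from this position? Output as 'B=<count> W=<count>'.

-- B to move --
(0,2): flips 2 -> legal
(0,3): flips 2 -> legal
(0,4): no bracket -> illegal
(0,5): no bracket -> illegal
(1,2): flips 2 -> legal
(1,5): flips 1 -> legal
(2,1): flips 1 -> legal
(2,2): no bracket -> illegal
(2,5): flips 1 -> legal
(3,1): flips 1 -> legal
(4,1): no bracket -> illegal
(4,2): no bracket -> illegal
(5,5): flips 2 -> legal
(6,5): flips 2 -> legal
(7,3): no bracket -> illegal
(7,4): no bracket -> illegal
(7,5): flips 1 -> legal
B mobility = 10
-- W to move --
(2,2): flips 1 -> legal
(2,5): no bracket -> illegal
(2,6): flips 1 -> legal
(2,7): flips 2 -> legal
(3,7): flips 2 -> legal
(4,2): flips 3 -> legal
(4,6): flips 2 -> legal
(4,7): no bracket -> illegal
(5,2): flips 2 -> legal
(5,5): no bracket -> illegal
(5,6): flips 1 -> legal
(6,2): flips 2 -> legal
(7,2): flips 1 -> legal
(7,3): flips 4 -> legal
(7,4): no bracket -> illegal
W mobility = 11

Answer: B=10 W=11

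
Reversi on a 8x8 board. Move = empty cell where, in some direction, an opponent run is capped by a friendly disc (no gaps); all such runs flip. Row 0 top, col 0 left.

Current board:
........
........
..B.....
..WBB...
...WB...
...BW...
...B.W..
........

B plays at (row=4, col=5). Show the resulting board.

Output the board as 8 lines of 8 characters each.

Place B at (4,5); scan 8 dirs for brackets.
Dir NW: first cell 'B' (not opp) -> no flip
Dir N: first cell '.' (not opp) -> no flip
Dir NE: first cell '.' (not opp) -> no flip
Dir W: first cell 'B' (not opp) -> no flip
Dir E: first cell '.' (not opp) -> no flip
Dir SW: opp run (5,4) capped by B -> flip
Dir S: first cell '.' (not opp) -> no flip
Dir SE: first cell '.' (not opp) -> no flip
All flips: (5,4)

Answer: ........
........
..B.....
..WBB...
...WBB..
...BB...
...B.W..
........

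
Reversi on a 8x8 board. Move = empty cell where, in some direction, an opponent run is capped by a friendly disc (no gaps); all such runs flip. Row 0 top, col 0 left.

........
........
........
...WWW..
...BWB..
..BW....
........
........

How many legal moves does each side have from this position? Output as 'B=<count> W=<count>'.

-- B to move --
(2,2): no bracket -> illegal
(2,3): flips 2 -> legal
(2,4): no bracket -> illegal
(2,5): flips 2 -> legal
(2,6): no bracket -> illegal
(3,2): no bracket -> illegal
(3,6): no bracket -> illegal
(4,2): no bracket -> illegal
(4,6): no bracket -> illegal
(5,4): flips 1 -> legal
(5,5): no bracket -> illegal
(6,2): no bracket -> illegal
(6,3): flips 1 -> legal
(6,4): no bracket -> illegal
B mobility = 4
-- W to move --
(3,2): no bracket -> illegal
(3,6): no bracket -> illegal
(4,1): no bracket -> illegal
(4,2): flips 1 -> legal
(4,6): flips 1 -> legal
(5,1): flips 1 -> legal
(5,4): no bracket -> illegal
(5,5): flips 1 -> legal
(5,6): flips 1 -> legal
(6,1): flips 2 -> legal
(6,2): no bracket -> illegal
(6,3): no bracket -> illegal
W mobility = 6

Answer: B=4 W=6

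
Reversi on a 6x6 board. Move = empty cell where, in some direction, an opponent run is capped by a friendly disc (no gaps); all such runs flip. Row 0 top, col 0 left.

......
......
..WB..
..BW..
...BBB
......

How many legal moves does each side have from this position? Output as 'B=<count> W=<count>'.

Answer: B=4 W=6

Derivation:
-- B to move --
(1,1): flips 2 -> legal
(1,2): flips 1 -> legal
(1,3): no bracket -> illegal
(2,1): flips 1 -> legal
(2,4): no bracket -> illegal
(3,1): no bracket -> illegal
(3,4): flips 1 -> legal
(4,2): no bracket -> illegal
B mobility = 4
-- W to move --
(1,2): no bracket -> illegal
(1,3): flips 1 -> legal
(1,4): no bracket -> illegal
(2,1): no bracket -> illegal
(2,4): flips 1 -> legal
(3,1): flips 1 -> legal
(3,4): no bracket -> illegal
(3,5): no bracket -> illegal
(4,1): no bracket -> illegal
(4,2): flips 1 -> legal
(5,2): no bracket -> illegal
(5,3): flips 1 -> legal
(5,4): no bracket -> illegal
(5,5): flips 1 -> legal
W mobility = 6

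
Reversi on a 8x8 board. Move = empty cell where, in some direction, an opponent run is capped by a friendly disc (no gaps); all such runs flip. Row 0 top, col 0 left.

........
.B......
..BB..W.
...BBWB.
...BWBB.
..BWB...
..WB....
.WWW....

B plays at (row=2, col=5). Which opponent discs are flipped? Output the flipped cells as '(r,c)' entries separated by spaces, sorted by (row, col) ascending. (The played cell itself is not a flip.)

Dir NW: first cell '.' (not opp) -> no flip
Dir N: first cell '.' (not opp) -> no flip
Dir NE: first cell '.' (not opp) -> no flip
Dir W: first cell '.' (not opp) -> no flip
Dir E: opp run (2,6), next='.' -> no flip
Dir SW: first cell 'B' (not opp) -> no flip
Dir S: opp run (3,5) capped by B -> flip
Dir SE: first cell 'B' (not opp) -> no flip

Answer: (3,5)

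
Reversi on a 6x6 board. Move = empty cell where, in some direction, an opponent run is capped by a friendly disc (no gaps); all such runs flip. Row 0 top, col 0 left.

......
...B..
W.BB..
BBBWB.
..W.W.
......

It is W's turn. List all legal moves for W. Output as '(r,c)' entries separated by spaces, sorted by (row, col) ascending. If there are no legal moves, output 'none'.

(0,2): no bracket -> illegal
(0,3): flips 2 -> legal
(0,4): no bracket -> illegal
(1,1): flips 1 -> legal
(1,2): flips 2 -> legal
(1,4): no bracket -> illegal
(2,1): no bracket -> illegal
(2,4): flips 1 -> legal
(2,5): no bracket -> illegal
(3,5): flips 1 -> legal
(4,0): flips 1 -> legal
(4,1): no bracket -> illegal
(4,3): no bracket -> illegal
(4,5): no bracket -> illegal

Answer: (0,3) (1,1) (1,2) (2,4) (3,5) (4,0)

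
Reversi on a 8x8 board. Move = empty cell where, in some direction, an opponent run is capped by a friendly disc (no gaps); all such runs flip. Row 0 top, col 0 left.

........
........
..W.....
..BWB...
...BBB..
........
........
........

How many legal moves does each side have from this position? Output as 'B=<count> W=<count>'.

Answer: B=3 W=5

Derivation:
-- B to move --
(1,1): flips 2 -> legal
(1,2): flips 1 -> legal
(1,3): no bracket -> illegal
(2,1): no bracket -> illegal
(2,3): flips 1 -> legal
(2,4): no bracket -> illegal
(3,1): no bracket -> illegal
(4,2): no bracket -> illegal
B mobility = 3
-- W to move --
(2,1): no bracket -> illegal
(2,3): no bracket -> illegal
(2,4): no bracket -> illegal
(2,5): no bracket -> illegal
(3,1): flips 1 -> legal
(3,5): flips 1 -> legal
(3,6): no bracket -> illegal
(4,1): no bracket -> illegal
(4,2): flips 1 -> legal
(4,6): no bracket -> illegal
(5,2): no bracket -> illegal
(5,3): flips 1 -> legal
(5,4): no bracket -> illegal
(5,5): flips 1 -> legal
(5,6): no bracket -> illegal
W mobility = 5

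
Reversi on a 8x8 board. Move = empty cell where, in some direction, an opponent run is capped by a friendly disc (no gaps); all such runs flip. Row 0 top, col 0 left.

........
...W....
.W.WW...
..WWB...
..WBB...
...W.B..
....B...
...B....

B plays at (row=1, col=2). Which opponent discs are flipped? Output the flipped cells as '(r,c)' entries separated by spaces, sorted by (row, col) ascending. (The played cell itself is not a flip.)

Answer: (2,3)

Derivation:
Dir NW: first cell '.' (not opp) -> no flip
Dir N: first cell '.' (not opp) -> no flip
Dir NE: first cell '.' (not opp) -> no flip
Dir W: first cell '.' (not opp) -> no flip
Dir E: opp run (1,3), next='.' -> no flip
Dir SW: opp run (2,1), next='.' -> no flip
Dir S: first cell '.' (not opp) -> no flip
Dir SE: opp run (2,3) capped by B -> flip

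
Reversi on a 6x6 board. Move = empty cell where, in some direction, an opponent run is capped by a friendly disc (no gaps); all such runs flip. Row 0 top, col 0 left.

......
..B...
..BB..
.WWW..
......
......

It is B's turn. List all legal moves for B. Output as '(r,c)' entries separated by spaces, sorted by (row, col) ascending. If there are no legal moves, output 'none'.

(2,0): no bracket -> illegal
(2,1): no bracket -> illegal
(2,4): no bracket -> illegal
(3,0): no bracket -> illegal
(3,4): no bracket -> illegal
(4,0): flips 1 -> legal
(4,1): flips 1 -> legal
(4,2): flips 1 -> legal
(4,3): flips 1 -> legal
(4,4): flips 1 -> legal

Answer: (4,0) (4,1) (4,2) (4,3) (4,4)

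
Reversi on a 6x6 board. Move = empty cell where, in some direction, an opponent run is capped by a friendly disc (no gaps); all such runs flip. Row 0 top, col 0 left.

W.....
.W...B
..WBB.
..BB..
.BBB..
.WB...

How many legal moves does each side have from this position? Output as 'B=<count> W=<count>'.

Answer: B=3 W=4

Derivation:
-- B to move --
(0,1): no bracket -> illegal
(0,2): no bracket -> illegal
(1,0): no bracket -> illegal
(1,2): flips 1 -> legal
(1,3): no bracket -> illegal
(2,0): no bracket -> illegal
(2,1): flips 1 -> legal
(3,1): no bracket -> illegal
(4,0): no bracket -> illegal
(5,0): flips 1 -> legal
B mobility = 3
-- W to move --
(0,4): no bracket -> illegal
(0,5): no bracket -> illegal
(1,2): no bracket -> illegal
(1,3): no bracket -> illegal
(1,4): no bracket -> illegal
(2,1): no bracket -> illegal
(2,5): flips 2 -> legal
(3,0): no bracket -> illegal
(3,1): flips 1 -> legal
(3,4): no bracket -> illegal
(3,5): no bracket -> illegal
(4,0): no bracket -> illegal
(4,4): flips 1 -> legal
(5,0): no bracket -> illegal
(5,3): flips 1 -> legal
(5,4): no bracket -> illegal
W mobility = 4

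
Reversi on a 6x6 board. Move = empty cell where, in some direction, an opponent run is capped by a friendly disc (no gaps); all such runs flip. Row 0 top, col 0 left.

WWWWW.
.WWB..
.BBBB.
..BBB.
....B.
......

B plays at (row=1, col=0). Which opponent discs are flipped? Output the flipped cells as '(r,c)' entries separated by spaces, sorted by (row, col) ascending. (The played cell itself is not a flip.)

Dir NW: edge -> no flip
Dir N: opp run (0,0), next=edge -> no flip
Dir NE: opp run (0,1), next=edge -> no flip
Dir W: edge -> no flip
Dir E: opp run (1,1) (1,2) capped by B -> flip
Dir SW: edge -> no flip
Dir S: first cell '.' (not opp) -> no flip
Dir SE: first cell 'B' (not opp) -> no flip

Answer: (1,1) (1,2)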